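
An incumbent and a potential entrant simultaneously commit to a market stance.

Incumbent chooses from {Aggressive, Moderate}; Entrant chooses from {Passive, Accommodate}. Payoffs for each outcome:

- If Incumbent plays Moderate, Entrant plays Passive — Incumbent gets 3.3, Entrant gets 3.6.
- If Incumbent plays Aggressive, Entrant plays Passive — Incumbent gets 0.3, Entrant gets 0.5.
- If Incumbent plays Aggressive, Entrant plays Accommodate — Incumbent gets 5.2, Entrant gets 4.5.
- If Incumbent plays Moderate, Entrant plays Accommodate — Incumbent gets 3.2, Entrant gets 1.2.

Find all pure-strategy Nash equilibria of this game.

Mark each player's best response to every combination of opponents' strategies; a profile where every player is best-responding is a pure Nash equilibrium.
Incumbent against Passive: payoffs 0.3, 3.3 → best response Moderate.
Incumbent against Accommodate: payoffs 5.2, 3.2 → best response Aggressive.
Entrant against Aggressive: payoffs 0.5, 4.5 → best response Accommodate.
Entrant against Moderate: payoffs 3.6, 1.2 → best response Passive.
Mutual best responses: (Aggressive, Accommodate); (Moderate, Passive).

Pure-strategy Nash equilibria: (Aggressive, Accommodate); (Moderate, Passive)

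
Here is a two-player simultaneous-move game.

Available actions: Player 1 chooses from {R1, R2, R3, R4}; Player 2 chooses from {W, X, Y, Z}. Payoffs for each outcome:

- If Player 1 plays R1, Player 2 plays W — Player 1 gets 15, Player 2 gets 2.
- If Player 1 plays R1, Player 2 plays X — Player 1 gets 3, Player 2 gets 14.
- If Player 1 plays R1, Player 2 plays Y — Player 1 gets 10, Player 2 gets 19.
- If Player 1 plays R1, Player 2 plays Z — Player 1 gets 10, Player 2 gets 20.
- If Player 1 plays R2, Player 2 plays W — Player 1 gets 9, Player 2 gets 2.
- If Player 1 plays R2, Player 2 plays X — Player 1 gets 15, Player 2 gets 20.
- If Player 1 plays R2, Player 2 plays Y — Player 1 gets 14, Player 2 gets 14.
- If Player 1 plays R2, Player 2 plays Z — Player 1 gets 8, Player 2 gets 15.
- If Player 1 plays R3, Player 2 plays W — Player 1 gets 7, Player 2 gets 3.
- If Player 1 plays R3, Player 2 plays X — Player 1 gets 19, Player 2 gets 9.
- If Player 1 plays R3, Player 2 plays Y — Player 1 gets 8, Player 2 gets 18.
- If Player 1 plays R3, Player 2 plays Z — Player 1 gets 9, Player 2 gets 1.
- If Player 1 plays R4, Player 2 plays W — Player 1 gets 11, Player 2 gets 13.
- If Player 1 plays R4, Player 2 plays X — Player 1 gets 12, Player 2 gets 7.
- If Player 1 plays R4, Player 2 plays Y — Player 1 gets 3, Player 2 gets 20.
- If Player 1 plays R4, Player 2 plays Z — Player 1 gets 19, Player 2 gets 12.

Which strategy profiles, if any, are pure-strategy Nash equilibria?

(R1, W): Player 2 can switch to X (2 → 14). Not NE.
(R1, X): Player 1 can switch to R2 (3 → 15). Not NE.
(R1, Y): Player 1 can switch to R2 (10 → 14). Not NE.
(R1, Z): Player 1 can switch to R4 (10 → 19). Not NE.
(R2, W): Player 1 can switch to R1 (9 → 15). Not NE.
(R2, X): Player 1 can switch to R3 (15 → 19). Not NE.
(R2, Y): Player 2 can switch to X (14 → 20). Not NE.
(R2, Z): Player 1 can switch to R1 (8 → 10). Not NE.
(The remaining 8 profiles each have a profitable deviation by the same check.)

none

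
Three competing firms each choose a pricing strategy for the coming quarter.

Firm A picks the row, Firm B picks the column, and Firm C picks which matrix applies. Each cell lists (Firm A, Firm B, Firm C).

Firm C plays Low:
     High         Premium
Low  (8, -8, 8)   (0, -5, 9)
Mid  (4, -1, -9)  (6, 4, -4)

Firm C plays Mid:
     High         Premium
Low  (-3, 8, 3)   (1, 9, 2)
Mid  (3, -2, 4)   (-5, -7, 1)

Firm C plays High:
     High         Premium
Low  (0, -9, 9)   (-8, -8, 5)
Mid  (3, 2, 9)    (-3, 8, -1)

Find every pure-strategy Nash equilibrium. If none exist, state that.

This game has no pure Nash equilibrium.

Firm A against (High, Low): payoffs 8, 4 → best response Low.
Firm A against (High, Mid): payoffs -3, 3 → best response Mid.
Firm A against (High, High): payoffs 0, 3 → best response Mid.
Firm A against (Premium, Low): payoffs 0, 6 → best response Mid.
Firm A against (Premium, Mid): payoffs 1, -5 → best response Low.
Firm A against (Premium, High): payoffs -8, -3 → best response Mid.
Firm B against (Low, Low): payoffs -8, -5 → best response Premium.
Firm B against (Low, Mid): payoffs 8, 9 → best response Premium.
Firm B against (Low, High): payoffs -9, -8 → best response Premium.
Firm B against (Mid, Low): payoffs -1, 4 → best response Premium.
Firm B against (Mid, Mid): payoffs -2, -7 → best response High.
Firm B against (Mid, High): payoffs 2, 8 → best response Premium.
Firm C against (Low, High): payoffs 8, 3, 9 → best response High.
Firm C against (Low, Premium): payoffs 9, 2, 5 → best response Low.
Firm C against (Mid, High): payoffs -9, 4, 9 → best response High.
Firm C against (Mid, Premium): payoffs -4, 1, -1 → best response Mid.
No profile is a mutual best response for all players.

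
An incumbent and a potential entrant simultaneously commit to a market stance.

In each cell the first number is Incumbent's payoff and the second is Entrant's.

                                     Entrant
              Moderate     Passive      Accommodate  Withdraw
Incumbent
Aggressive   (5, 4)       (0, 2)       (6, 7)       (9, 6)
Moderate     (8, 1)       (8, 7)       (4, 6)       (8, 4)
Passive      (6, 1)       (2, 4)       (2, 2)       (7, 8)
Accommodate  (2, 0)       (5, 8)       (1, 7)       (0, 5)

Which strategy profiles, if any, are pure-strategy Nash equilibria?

(Aggressive, Moderate): Incumbent can switch to Moderate (5 → 8). Not NE.
(Aggressive, Passive): Incumbent can switch to Moderate (0 → 8). Not NE.
(Aggressive, Accommodate): Incumbent gets 6, best alternative 4; Entrant gets 7, best alternative 6. No profitable deviation — NE.
(Aggressive, Withdraw): Entrant can switch to Accommodate (6 → 7). Not NE.
(Moderate, Moderate): Entrant can switch to Passive (1 → 7). Not NE.
(Moderate, Passive): Incumbent gets 8, best alternative 5; Entrant gets 7, best alternative 6. No profitable deviation — NE.
(Moderate, Accommodate): Incumbent can switch to Aggressive (4 → 6). Not NE.
(Moderate, Withdraw): Incumbent can switch to Aggressive (8 → 9). Not NE.
(Passive, Moderate): Incumbent can switch to Moderate (6 → 8). Not NE.
(Passive, Passive): Incumbent can switch to Moderate (2 → 8). Not NE.
(The remaining 6 profiles each have a profitable deviation by the same check.)

Pure-strategy Nash equilibria: (Aggressive, Accommodate), (Moderate, Passive)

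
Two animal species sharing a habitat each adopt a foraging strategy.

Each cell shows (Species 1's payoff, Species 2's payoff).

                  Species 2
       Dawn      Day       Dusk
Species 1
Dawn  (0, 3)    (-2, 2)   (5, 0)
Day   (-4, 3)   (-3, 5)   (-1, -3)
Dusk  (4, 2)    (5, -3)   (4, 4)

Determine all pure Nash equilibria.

There is no pure-strategy Nash equilibrium.

(Dawn, Dawn): Species 1 can switch to Dusk (0 → 4). Not NE.
(Dawn, Day): Species 1 can switch to Dusk (-2 → 5). Not NE.
(Dawn, Dusk): Species 2 can switch to Dawn (0 → 3). Not NE.
(Day, Dawn): Species 1 can switch to Dawn (-4 → 0). Not NE.
(Day, Day): Species 1 can switch to Dawn (-3 → -2). Not NE.
(Day, Dusk): Species 1 can switch to Dawn (-1 → 5). Not NE.
(Dusk, Dawn): Species 2 can switch to Dusk (2 → 4). Not NE.
(Dusk, Day): Species 2 can switch to Dawn (-3 → 2). Not NE.
(Dusk, Dusk): Species 1 can switch to Dawn (4 → 5). Not NE.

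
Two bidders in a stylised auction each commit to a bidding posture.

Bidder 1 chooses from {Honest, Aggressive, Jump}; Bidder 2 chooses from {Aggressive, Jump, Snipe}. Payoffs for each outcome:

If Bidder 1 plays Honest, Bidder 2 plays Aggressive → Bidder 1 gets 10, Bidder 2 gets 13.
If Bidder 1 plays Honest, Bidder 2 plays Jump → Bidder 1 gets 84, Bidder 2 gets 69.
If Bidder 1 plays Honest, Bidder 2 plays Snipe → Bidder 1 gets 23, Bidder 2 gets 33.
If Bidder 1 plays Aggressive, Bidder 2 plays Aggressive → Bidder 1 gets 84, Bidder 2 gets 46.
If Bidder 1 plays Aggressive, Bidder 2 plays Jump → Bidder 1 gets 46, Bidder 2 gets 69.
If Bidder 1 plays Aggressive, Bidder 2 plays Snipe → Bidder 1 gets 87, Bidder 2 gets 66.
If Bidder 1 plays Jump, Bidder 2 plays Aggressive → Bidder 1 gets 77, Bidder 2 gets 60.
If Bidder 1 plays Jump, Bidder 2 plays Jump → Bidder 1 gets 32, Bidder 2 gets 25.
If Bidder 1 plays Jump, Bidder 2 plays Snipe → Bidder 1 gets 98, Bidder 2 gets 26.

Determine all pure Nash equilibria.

(Honest, Aggressive): Bidder 1 can switch to Aggressive (10 → 84). Not NE.
(Honest, Jump): Bidder 1 gets 84, best alternative 46; Bidder 2 gets 69, best alternative 33. No profitable deviation — NE.
(Honest, Snipe): Bidder 1 can switch to Aggressive (23 → 87). Not NE.
(Aggressive, Aggressive): Bidder 2 can switch to Jump (46 → 69). Not NE.
(Aggressive, Jump): Bidder 1 can switch to Honest (46 → 84). Not NE.
(Aggressive, Snipe): Bidder 1 can switch to Jump (87 → 98). Not NE.
(Jump, Aggressive): Bidder 1 can switch to Aggressive (77 → 84). Not NE.
(Jump, Jump): Bidder 1 can switch to Honest (32 → 84). Not NE.
(Jump, Snipe): Bidder 2 can switch to Aggressive (26 → 60). Not NE.

(Honest, Jump)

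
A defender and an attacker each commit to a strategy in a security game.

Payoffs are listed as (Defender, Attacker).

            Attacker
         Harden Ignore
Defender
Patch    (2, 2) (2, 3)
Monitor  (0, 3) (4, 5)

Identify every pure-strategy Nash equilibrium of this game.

(Monitor, Ignore)

(Patch, Harden): Attacker can switch to Ignore (2 → 3). Not NE.
(Patch, Ignore): Defender can switch to Monitor (2 → 4). Not NE.
(Monitor, Harden): Defender can switch to Patch (0 → 2). Not NE.
(Monitor, Ignore): Defender gets 4, best alternative 2; Attacker gets 5, best alternative 3. No profitable deviation — NE.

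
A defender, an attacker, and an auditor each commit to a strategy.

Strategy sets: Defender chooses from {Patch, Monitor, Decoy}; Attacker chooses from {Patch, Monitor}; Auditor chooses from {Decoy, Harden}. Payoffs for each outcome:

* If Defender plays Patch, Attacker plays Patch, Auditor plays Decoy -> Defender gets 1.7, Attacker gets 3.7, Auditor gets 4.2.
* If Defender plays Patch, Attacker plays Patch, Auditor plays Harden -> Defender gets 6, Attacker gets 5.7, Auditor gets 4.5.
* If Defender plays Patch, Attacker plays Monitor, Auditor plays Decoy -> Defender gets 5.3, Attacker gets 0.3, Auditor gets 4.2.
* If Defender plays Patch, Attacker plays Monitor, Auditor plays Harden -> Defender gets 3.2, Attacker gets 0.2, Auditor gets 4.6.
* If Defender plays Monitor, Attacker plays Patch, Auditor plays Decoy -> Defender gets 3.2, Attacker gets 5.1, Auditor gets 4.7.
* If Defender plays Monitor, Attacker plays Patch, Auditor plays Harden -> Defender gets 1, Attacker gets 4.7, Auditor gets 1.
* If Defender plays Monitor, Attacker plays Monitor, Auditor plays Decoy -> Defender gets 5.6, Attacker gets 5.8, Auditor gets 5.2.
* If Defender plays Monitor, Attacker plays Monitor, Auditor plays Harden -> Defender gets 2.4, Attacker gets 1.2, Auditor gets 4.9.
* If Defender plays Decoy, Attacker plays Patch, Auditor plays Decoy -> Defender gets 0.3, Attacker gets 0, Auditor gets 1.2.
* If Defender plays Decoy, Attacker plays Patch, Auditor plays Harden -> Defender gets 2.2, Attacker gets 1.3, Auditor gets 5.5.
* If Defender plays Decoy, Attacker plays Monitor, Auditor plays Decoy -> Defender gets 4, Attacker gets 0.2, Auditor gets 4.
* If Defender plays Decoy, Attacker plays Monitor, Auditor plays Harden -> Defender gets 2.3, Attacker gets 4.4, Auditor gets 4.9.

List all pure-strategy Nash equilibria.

Defender against (Patch, Decoy): payoffs 1.7, 3.2, 0.3 → best response Monitor.
Defender against (Patch, Harden): payoffs 6, 1, 2.2 → best response Patch.
Defender against (Monitor, Decoy): payoffs 5.3, 5.6, 4 → best response Monitor.
Defender against (Monitor, Harden): payoffs 3.2, 2.4, 2.3 → best response Patch.
Attacker against (Patch, Decoy): payoffs 3.7, 0.3 → best response Patch.
Attacker against (Patch, Harden): payoffs 5.7, 0.2 → best response Patch.
Attacker against (Monitor, Decoy): payoffs 5.1, 5.8 → best response Monitor.
Attacker against (Monitor, Harden): payoffs 4.7, 1.2 → best response Patch.
Attacker against (Decoy, Decoy): payoffs 0, 0.2 → best response Monitor.
Attacker against (Decoy, Harden): payoffs 1.3, 4.4 → best response Monitor.
Auditor against (Patch, Patch): payoffs 4.2, 4.5 → best response Harden.
Auditor against (Patch, Monitor): payoffs 4.2, 4.6 → best response Harden.
Auditor against (Monitor, Patch): payoffs 4.7, 1 → best response Decoy.
Auditor against (Monitor, Monitor): payoffs 5.2, 4.9 → best response Decoy.
Auditor against (Decoy, Patch): payoffs 1.2, 5.5 → best response Harden.
Auditor against (Decoy, Monitor): payoffs 4, 4.9 → best response Harden.
Mutual best responses: (Patch, Patch, Harden); (Monitor, Monitor, Decoy).

The pure Nash equilibria are (Patch, Patch, Harden), (Monitor, Monitor, Decoy).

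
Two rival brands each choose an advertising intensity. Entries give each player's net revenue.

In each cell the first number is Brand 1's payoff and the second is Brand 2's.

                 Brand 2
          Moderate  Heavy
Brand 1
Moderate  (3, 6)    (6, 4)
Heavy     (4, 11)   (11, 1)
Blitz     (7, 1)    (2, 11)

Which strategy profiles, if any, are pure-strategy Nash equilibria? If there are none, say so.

none

(Moderate, Moderate): Brand 1 can switch to Heavy (3 → 4). Not NE.
(Moderate, Heavy): Brand 1 can switch to Heavy (6 → 11). Not NE.
(Heavy, Moderate): Brand 1 can switch to Blitz (4 → 7). Not NE.
(Heavy, Heavy): Brand 2 can switch to Moderate (1 → 11). Not NE.
(Blitz, Moderate): Brand 2 can switch to Heavy (1 → 11). Not NE.
(Blitz, Heavy): Brand 1 can switch to Moderate (2 → 6). Not NE.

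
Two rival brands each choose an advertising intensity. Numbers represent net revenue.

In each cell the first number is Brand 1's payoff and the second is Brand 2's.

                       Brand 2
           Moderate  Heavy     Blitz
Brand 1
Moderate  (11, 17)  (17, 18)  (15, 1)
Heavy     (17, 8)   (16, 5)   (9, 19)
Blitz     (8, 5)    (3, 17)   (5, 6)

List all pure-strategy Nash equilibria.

Check each profile: it is a Nash equilibrium iff no player can strictly gain by switching unilaterally.
(Moderate, Moderate): Brand 1 can switch to Heavy (11 → 17). Not NE.
(Moderate, Heavy): Brand 1 gets 17, best alternative 16; Brand 2 gets 18, best alternative 17. No profitable deviation — NE.
(Moderate, Blitz): Brand 2 can switch to Moderate (1 → 17). Not NE.
(Heavy, Moderate): Brand 2 can switch to Blitz (8 → 19). Not NE.
(Heavy, Heavy): Brand 1 can switch to Moderate (16 → 17). Not NE.
(Heavy, Blitz): Brand 1 can switch to Moderate (9 → 15). Not NE.
(Blitz, Moderate): Brand 1 can switch to Moderate (8 → 11). Not NE.
(Blitz, Heavy): Brand 1 can switch to Moderate (3 → 17). Not NE.
(Blitz, Blitz): Brand 1 can switch to Moderate (5 → 15). Not NE.

(Moderate, Heavy)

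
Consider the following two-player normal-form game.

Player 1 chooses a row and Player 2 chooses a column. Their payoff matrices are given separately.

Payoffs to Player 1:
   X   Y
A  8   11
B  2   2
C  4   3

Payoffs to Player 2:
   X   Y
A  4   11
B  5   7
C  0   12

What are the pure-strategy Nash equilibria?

(A, Y)

Mark each player's best response to every combination of opponents' strategies; a profile where every player is best-responding is a pure Nash equilibrium.
Player 1 against X: payoffs 8, 2, 4 → best response A.
Player 1 against Y: payoffs 11, 2, 3 → best response A.
Player 2 against A: payoffs 4, 11 → best response Y.
Player 2 against B: payoffs 5, 7 → best response Y.
Player 2 against C: payoffs 0, 12 → best response Y.
Mutual best responses: (A, Y).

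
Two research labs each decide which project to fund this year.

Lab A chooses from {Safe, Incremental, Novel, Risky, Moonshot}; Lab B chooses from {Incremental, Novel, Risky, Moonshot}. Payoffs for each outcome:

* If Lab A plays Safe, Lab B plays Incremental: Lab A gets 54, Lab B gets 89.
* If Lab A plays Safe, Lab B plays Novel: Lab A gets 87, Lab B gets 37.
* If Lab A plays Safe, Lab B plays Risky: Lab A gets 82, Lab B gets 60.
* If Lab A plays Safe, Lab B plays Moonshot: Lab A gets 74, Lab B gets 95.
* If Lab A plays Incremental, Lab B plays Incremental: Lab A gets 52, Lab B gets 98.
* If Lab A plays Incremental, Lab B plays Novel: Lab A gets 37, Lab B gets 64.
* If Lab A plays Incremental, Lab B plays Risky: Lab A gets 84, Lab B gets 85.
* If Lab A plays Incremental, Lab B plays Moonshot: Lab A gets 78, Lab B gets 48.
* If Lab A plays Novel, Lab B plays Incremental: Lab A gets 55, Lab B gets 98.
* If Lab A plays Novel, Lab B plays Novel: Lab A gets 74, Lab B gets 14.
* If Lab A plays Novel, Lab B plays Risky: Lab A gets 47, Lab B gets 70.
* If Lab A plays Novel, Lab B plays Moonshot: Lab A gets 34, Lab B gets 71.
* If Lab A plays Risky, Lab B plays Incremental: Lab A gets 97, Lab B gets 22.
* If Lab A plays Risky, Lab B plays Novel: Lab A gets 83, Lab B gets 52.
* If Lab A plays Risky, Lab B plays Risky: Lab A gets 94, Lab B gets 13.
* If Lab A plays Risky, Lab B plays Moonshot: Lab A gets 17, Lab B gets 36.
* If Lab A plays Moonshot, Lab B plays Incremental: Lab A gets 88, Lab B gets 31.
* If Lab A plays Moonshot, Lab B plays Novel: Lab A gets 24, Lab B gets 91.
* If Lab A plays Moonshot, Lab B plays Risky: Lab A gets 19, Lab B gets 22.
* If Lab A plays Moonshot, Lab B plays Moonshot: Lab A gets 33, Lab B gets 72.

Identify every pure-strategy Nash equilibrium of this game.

For each player, find the best response to each opponent profile; mutual best responses are the pure NE.
Lab A against Incremental: payoffs 54, 52, 55, 97, 88 → best response Risky.
Lab A against Novel: payoffs 87, 37, 74, 83, 24 → best response Safe.
Lab A against Risky: payoffs 82, 84, 47, 94, 19 → best response Risky.
Lab A against Moonshot: payoffs 74, 78, 34, 17, 33 → best response Incremental.
Lab B against Safe: payoffs 89, 37, 60, 95 → best response Moonshot.
Lab B against Incremental: payoffs 98, 64, 85, 48 → best response Incremental.
Lab B against Novel: payoffs 98, 14, 70, 71 → best response Incremental.
Lab B against Risky: payoffs 22, 52, 13, 36 → best response Novel.
Lab B against Moonshot: payoffs 31, 91, 22, 72 → best response Novel.
No profile is a mutual best response for all players.

This game has no pure Nash equilibrium.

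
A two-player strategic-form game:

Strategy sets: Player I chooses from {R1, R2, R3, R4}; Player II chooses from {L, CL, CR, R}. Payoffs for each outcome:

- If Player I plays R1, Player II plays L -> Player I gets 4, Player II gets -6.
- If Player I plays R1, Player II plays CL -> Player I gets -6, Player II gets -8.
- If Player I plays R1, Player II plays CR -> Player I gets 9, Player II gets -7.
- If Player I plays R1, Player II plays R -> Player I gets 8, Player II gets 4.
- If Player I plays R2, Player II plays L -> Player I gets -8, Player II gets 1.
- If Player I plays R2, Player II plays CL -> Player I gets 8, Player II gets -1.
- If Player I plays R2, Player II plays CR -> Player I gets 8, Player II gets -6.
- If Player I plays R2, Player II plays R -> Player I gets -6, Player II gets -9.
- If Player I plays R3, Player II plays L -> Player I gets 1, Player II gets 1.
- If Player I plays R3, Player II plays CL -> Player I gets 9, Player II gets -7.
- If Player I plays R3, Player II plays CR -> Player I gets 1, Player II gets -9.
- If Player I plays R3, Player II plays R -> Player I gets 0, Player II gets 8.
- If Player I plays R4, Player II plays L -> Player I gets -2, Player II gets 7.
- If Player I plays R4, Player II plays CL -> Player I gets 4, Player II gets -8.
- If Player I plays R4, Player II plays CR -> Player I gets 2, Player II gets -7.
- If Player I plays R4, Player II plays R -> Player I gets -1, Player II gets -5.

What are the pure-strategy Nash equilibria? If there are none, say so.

For each player, find the best response to each opponent profile; mutual best responses are the pure NE.
Player I against L: payoffs 4, -8, 1, -2 → best response R1.
Player I against CL: payoffs -6, 8, 9, 4 → best response R3.
Player I against CR: payoffs 9, 8, 1, 2 → best response R1.
Player I against R: payoffs 8, -6, 0, -1 → best response R1.
Player II against R1: payoffs -6, -8, -7, 4 → best response R.
Player II against R2: payoffs 1, -1, -6, -9 → best response L.
Player II against R3: payoffs 1, -7, -9, 8 → best response R.
Player II against R4: payoffs 7, -8, -7, -5 → best response L.
Mutual best responses: (R1, R).

The unique pure-strategy Nash equilibrium is (R1, R).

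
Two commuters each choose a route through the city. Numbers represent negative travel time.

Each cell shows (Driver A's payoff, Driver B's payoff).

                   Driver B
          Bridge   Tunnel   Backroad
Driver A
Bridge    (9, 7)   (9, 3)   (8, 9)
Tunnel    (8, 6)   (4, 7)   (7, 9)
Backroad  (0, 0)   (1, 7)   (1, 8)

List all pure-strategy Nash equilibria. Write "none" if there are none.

Pure NE: (Bridge, Backroad)

Check each profile: it is a Nash equilibrium iff no player can strictly gain by switching unilaterally.
(Bridge, Bridge): Driver B can switch to Backroad (7 → 9). Not NE.
(Bridge, Tunnel): Driver B can switch to Bridge (3 → 7). Not NE.
(Bridge, Backroad): Driver A gets 8, best alternative 7; Driver B gets 9, best alternative 7. No profitable deviation — NE.
(Tunnel, Bridge): Driver A can switch to Bridge (8 → 9). Not NE.
(Tunnel, Tunnel): Driver A can switch to Bridge (4 → 9). Not NE.
(Tunnel, Backroad): Driver A can switch to Bridge (7 → 8). Not NE.
(Backroad, Bridge): Driver A can switch to Bridge (0 → 9). Not NE.
(The remaining 2 profiles each have a profitable deviation by the same check.)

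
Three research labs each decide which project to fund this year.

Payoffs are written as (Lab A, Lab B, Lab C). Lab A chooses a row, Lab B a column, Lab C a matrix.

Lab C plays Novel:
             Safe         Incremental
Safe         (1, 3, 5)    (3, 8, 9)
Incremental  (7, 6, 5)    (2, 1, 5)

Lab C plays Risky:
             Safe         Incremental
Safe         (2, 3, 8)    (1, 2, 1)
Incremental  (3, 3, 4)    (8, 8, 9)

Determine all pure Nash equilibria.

The pure Nash equilibria are (Safe, Incremental, Novel) and (Incremental, Safe, Novel) and (Incremental, Incremental, Risky).

Check each profile: it is a Nash equilibrium iff no player can strictly gain by switching unilaterally.
(Safe, Safe, Novel): Lab A can switch to Incremental (1 → 7). Not NE.
(Safe, Safe, Risky): Lab A can switch to Incremental (2 → 3). Not NE.
(Safe, Incremental, Novel): Lab A gets 3, best alternative 2; Lab B gets 8, best alternative 3; Lab C gets 9, best alternative 1. No profitable deviation — NE.
(Safe, Incremental, Risky): Lab A can switch to Incremental (1 → 8). Not NE.
(Incremental, Safe, Novel): Lab A gets 7, best alternative 1; Lab B gets 6, best alternative 1; Lab C gets 5, best alternative 4. No profitable deviation — NE.
(Incremental, Safe, Risky): Lab B can switch to Incremental (3 → 8). Not NE.
(Incremental, Incremental, Novel): Lab A can switch to Safe (2 → 3). Not NE.
(Incremental, Incremental, Risky): Lab A gets 8, best alternative 1; Lab B gets 8, best alternative 3; Lab C gets 9, best alternative 5. No profitable deviation — NE.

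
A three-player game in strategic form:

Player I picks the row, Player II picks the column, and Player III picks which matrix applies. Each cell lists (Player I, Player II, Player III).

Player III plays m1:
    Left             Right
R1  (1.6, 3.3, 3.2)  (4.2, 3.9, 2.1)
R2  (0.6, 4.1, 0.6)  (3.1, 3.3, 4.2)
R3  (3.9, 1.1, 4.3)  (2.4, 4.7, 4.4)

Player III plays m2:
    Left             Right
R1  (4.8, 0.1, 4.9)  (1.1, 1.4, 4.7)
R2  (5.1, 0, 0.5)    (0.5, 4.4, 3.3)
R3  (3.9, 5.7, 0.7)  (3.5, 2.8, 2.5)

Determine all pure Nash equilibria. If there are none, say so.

Check each profile: it is a Nash equilibrium iff no player can strictly gain by switching unilaterally.
(R1, Left, m1): Player I can switch to R3 (1.6 → 3.9). Not NE.
(R1, Left, m2): Player I can switch to R2 (4.8 → 5.1). Not NE.
(R1, Right, m1): Player III can switch to m2 (2.1 → 4.7). Not NE.
(R1, Right, m2): Player I can switch to R3 (1.1 → 3.5). Not NE.
(R2, Left, m1): Player I can switch to R1 (0.6 → 1.6). Not NE.
(R2, Left, m2): Player II can switch to Right (0 → 4.4). Not NE.
(R2, Right, m1): Player I can switch to R1 (3.1 → 4.2). Not NE.
(R2, Right, m2): Player I can switch to R1 (0.5 → 1.1). Not NE.
(R3, Left, m1): Player II can switch to Right (1.1 → 4.7). Not NE.
(R3, Left, m2): Player I can switch to R1 (3.9 → 4.8). Not NE.
(R3, Right, m1): Player I can switch to R1 (2.4 → 4.2). Not NE.
(R3, Right, m2): Player II can switch to Left (2.8 → 5.7). Not NE.

There is no pure-strategy Nash equilibrium.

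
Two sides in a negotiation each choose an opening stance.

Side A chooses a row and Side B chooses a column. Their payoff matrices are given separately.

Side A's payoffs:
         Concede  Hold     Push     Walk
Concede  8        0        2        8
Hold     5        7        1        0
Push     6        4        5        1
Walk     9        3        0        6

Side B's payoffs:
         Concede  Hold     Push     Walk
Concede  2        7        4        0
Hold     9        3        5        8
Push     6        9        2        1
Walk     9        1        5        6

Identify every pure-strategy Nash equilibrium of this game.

(Concede, Concede): Side A can switch to Walk (8 → 9). Not NE.
(Concede, Hold): Side A can switch to Hold (0 → 7). Not NE.
(Concede, Push): Side A can switch to Push (2 → 5). Not NE.
(Concede, Walk): Side B can switch to Concede (0 → 2). Not NE.
(Hold, Concede): Side A can switch to Concede (5 → 8). Not NE.
(Hold, Hold): Side B can switch to Concede (3 → 9). Not NE.
(Hold, Push): Side A can switch to Concede (1 → 2). Not NE.
(Hold, Walk): Side A can switch to Concede (0 → 8). Not NE.
(Walk, Concede): Side A gets 9, best alternative 8; Side B gets 9, best alternative 6. No profitable deviation — NE.
(The remaining 7 profiles each have a profitable deviation by the same check.)

The unique pure-strategy Nash equilibrium is (Walk, Concede).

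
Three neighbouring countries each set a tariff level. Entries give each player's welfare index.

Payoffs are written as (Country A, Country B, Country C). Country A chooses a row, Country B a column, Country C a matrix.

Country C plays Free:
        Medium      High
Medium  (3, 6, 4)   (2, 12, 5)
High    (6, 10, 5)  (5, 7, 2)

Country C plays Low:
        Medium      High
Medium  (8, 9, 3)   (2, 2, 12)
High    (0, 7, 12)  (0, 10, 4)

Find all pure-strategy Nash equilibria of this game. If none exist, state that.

Mark each player's best response to every combination of opponents' strategies; a profile where every player is best-responding is a pure Nash equilibrium.
Country A against (Medium, Free): payoffs 3, 6 → best response High.
Country A against (Medium, Low): payoffs 8, 0 → best response Medium.
Country A against (High, Free): payoffs 2, 5 → best response High.
Country A against (High, Low): payoffs 2, 0 → best response Medium.
Country B against (Medium, Free): payoffs 6, 12 → best response High.
Country B against (Medium, Low): payoffs 9, 2 → best response Medium.
Country B against (High, Free): payoffs 10, 7 → best response Medium.
Country B against (High, Low): payoffs 7, 10 → best response High.
Country C against (Medium, Medium): payoffs 4, 3 → best response Free.
Country C against (Medium, High): payoffs 5, 12 → best response Low.
Country C against (High, Medium): payoffs 5, 12 → best response Low.
Country C against (High, High): payoffs 2, 4 → best response Low.
No profile is a mutual best response for all players.

none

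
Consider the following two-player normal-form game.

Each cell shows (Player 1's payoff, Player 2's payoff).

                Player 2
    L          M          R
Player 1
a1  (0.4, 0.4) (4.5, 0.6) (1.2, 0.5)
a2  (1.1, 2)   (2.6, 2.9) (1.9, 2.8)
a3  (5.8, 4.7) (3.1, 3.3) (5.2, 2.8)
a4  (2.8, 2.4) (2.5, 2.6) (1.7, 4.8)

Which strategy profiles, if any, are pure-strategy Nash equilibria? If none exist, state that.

Pure-strategy Nash equilibria: (a1, M); (a3, L)

Mark each player's best response to every combination of opponents' strategies; a profile where every player is best-responding is a pure Nash equilibrium.
Player 1 against L: payoffs 0.4, 1.1, 5.8, 2.8 → best response a3.
Player 1 against M: payoffs 4.5, 2.6, 3.1, 2.5 → best response a1.
Player 1 against R: payoffs 1.2, 1.9, 5.2, 1.7 → best response a3.
Player 2 against a1: payoffs 0.4, 0.6, 0.5 → best response M.
Player 2 against a2: payoffs 2, 2.9, 2.8 → best response M.
Player 2 against a3: payoffs 4.7, 3.3, 2.8 → best response L.
Player 2 against a4: payoffs 2.4, 2.6, 4.8 → best response R.
Mutual best responses: (a1, M); (a3, L).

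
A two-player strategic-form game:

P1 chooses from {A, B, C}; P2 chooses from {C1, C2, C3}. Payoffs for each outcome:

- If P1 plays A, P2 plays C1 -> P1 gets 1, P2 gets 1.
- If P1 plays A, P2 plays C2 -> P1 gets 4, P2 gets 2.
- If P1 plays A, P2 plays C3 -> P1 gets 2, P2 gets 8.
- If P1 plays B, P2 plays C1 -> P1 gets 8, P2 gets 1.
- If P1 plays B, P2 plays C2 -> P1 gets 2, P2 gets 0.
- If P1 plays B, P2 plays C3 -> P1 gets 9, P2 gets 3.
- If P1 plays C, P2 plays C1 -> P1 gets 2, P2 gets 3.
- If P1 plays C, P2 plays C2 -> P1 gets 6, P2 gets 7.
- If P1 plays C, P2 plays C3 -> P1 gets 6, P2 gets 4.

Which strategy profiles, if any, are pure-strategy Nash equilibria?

(A, C1): P1 can switch to B (1 → 8). Not NE.
(A, C2): P1 can switch to C (4 → 6). Not NE.
(A, C3): P1 can switch to B (2 → 9). Not NE.
(B, C1): P2 can switch to C3 (1 → 3). Not NE.
(B, C2): P1 can switch to A (2 → 4). Not NE.
(B, C3): P1 gets 9, best alternative 6; P2 gets 3, best alternative 1. No profitable deviation — NE.
(C, C1): P1 can switch to B (2 → 8). Not NE.
(C, C2): P1 gets 6, best alternative 4; P2 gets 7, best alternative 4. No profitable deviation — NE.
(C, C3): P1 can switch to B (6 → 9). Not NE.

(B, C3); (C, C2)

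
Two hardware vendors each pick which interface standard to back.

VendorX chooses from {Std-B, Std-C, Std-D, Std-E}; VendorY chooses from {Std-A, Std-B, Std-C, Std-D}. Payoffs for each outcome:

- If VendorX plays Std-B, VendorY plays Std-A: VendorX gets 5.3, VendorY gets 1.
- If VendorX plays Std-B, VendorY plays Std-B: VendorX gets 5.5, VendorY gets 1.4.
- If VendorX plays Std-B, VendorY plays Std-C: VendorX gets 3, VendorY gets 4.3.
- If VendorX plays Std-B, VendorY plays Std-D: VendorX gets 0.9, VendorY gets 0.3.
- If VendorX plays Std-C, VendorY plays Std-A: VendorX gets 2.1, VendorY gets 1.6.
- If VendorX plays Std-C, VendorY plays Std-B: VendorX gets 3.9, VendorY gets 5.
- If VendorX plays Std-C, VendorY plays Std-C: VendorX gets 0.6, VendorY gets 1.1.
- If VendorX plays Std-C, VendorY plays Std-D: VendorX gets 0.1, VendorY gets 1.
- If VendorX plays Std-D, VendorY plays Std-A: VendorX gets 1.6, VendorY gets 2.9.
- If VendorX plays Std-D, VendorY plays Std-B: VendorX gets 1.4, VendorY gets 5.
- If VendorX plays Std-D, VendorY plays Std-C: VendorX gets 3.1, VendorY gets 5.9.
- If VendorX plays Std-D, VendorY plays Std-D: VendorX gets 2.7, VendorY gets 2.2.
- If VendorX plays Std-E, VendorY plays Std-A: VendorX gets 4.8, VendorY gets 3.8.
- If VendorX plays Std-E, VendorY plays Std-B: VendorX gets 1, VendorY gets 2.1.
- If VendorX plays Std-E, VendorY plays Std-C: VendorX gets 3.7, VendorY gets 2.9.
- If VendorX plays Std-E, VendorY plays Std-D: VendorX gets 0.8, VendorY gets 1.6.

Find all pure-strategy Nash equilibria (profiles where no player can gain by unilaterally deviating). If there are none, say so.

There is no pure-strategy Nash equilibrium.

VendorX against Std-A: payoffs 5.3, 2.1, 1.6, 4.8 → best response Std-B.
VendorX against Std-B: payoffs 5.5, 3.9, 1.4, 1 → best response Std-B.
VendorX against Std-C: payoffs 3, 0.6, 3.1, 3.7 → best response Std-E.
VendorX against Std-D: payoffs 0.9, 0.1, 2.7, 0.8 → best response Std-D.
VendorY against Std-B: payoffs 1, 1.4, 4.3, 0.3 → best response Std-C.
VendorY against Std-C: payoffs 1.6, 5, 1.1, 1 → best response Std-B.
VendorY against Std-D: payoffs 2.9, 5, 5.9, 2.2 → best response Std-C.
VendorY against Std-E: payoffs 3.8, 2.1, 2.9, 1.6 → best response Std-A.
No profile is a mutual best response for all players.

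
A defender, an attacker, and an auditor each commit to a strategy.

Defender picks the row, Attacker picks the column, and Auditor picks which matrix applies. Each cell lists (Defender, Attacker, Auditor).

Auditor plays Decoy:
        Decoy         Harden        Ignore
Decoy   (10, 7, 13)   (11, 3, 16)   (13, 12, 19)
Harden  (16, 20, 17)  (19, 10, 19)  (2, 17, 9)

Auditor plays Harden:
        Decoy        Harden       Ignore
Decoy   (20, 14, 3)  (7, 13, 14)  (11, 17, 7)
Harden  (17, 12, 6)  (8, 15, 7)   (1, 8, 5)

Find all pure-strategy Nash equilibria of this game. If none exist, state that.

Defender against (Decoy, Decoy): payoffs 10, 16 → best response Harden.
Defender against (Decoy, Harden): payoffs 20, 17 → best response Decoy.
Defender against (Harden, Decoy): payoffs 11, 19 → best response Harden.
Defender against (Harden, Harden): payoffs 7, 8 → best response Harden.
Defender against (Ignore, Decoy): payoffs 13, 2 → best response Decoy.
Defender against (Ignore, Harden): payoffs 11, 1 → best response Decoy.
Attacker against (Decoy, Decoy): payoffs 7, 3, 12 → best response Ignore.
Attacker against (Decoy, Harden): payoffs 14, 13, 17 → best response Ignore.
Attacker against (Harden, Decoy): payoffs 20, 10, 17 → best response Decoy.
Attacker against (Harden, Harden): payoffs 12, 15, 8 → best response Harden.
Auditor against (Decoy, Decoy): payoffs 13, 3 → best response Decoy.
Auditor against (Decoy, Harden): payoffs 16, 14 → best response Decoy.
Auditor against (Decoy, Ignore): payoffs 19, 7 → best response Decoy.
Auditor against (Harden, Decoy): payoffs 17, 6 → best response Decoy.
Auditor against (Harden, Harden): payoffs 19, 7 → best response Decoy.
Auditor against (Harden, Ignore): payoffs 9, 5 → best response Decoy.
Mutual best responses: (Decoy, Ignore, Decoy); (Harden, Decoy, Decoy).

Pure-strategy Nash equilibria: (Decoy, Ignore, Decoy), (Harden, Decoy, Decoy)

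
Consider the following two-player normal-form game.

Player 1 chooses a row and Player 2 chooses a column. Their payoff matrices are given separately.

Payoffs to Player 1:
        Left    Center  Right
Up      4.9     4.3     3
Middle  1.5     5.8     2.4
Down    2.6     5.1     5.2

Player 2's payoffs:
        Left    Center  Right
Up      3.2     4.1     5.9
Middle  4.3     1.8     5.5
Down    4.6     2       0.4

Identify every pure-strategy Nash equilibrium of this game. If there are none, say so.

Player 1 against Left: payoffs 4.9, 1.5, 2.6 → best response Up.
Player 1 against Center: payoffs 4.3, 5.8, 5.1 → best response Middle.
Player 1 against Right: payoffs 3, 2.4, 5.2 → best response Down.
Player 2 against Up: payoffs 3.2, 4.1, 5.9 → best response Right.
Player 2 against Middle: payoffs 4.3, 1.8, 5.5 → best response Right.
Player 2 against Down: payoffs 4.6, 2, 0.4 → best response Left.
No profile is a mutual best response for all players.

none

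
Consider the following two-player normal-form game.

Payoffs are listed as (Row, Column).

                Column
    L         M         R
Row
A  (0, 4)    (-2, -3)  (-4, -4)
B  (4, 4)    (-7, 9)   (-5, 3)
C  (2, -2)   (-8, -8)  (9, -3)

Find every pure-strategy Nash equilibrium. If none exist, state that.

There is no pure-strategy Nash equilibrium.

For each player, find the best response to each opponent profile; mutual best responses are the pure NE.
Row against L: payoffs 0, 4, 2 → best response B.
Row against M: payoffs -2, -7, -8 → best response A.
Row against R: payoffs -4, -5, 9 → best response C.
Column against A: payoffs 4, -3, -4 → best response L.
Column against B: payoffs 4, 9, 3 → best response M.
Column against C: payoffs -2, -8, -3 → best response L.
No profile is a mutual best response for all players.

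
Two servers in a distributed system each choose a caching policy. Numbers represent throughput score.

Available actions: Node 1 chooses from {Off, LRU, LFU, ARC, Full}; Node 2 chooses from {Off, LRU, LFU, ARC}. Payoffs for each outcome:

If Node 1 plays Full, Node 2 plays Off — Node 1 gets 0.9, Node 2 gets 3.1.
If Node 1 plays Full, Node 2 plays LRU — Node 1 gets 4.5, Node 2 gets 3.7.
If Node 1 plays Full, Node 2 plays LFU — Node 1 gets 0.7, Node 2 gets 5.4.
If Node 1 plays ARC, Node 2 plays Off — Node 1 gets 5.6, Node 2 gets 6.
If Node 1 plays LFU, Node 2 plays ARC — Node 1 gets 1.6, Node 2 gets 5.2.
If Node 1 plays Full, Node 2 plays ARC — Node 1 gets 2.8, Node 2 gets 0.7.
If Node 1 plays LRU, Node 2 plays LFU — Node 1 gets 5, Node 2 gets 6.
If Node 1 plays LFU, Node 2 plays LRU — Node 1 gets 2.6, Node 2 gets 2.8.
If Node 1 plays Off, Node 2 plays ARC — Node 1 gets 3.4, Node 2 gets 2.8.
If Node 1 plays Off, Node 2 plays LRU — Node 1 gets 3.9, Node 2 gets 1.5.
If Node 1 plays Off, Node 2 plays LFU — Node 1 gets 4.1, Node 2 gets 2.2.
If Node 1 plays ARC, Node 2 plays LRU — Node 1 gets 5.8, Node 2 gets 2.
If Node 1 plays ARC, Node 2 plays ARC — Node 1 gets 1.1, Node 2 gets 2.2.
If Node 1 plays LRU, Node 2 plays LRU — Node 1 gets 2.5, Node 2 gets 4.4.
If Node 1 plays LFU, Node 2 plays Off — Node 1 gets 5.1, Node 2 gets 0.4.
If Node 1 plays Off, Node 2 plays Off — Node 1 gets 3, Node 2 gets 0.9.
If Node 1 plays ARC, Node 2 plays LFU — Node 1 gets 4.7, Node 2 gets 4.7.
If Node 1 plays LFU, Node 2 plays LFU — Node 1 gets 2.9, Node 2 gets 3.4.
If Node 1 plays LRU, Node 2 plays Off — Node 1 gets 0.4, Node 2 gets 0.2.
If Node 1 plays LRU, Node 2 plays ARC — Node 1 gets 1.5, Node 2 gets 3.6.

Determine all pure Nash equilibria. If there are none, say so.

Pure-strategy Nash equilibria: (Off, ARC) and (LRU, LFU) and (ARC, Off)

Node 1 against Off: payoffs 3, 0.4, 5.1, 5.6, 0.9 → best response ARC.
Node 1 against LRU: payoffs 3.9, 2.5, 2.6, 5.8, 4.5 → best response ARC.
Node 1 against LFU: payoffs 4.1, 5, 2.9, 4.7, 0.7 → best response LRU.
Node 1 against ARC: payoffs 3.4, 1.5, 1.6, 1.1, 2.8 → best response Off.
Node 2 against Off: payoffs 0.9, 1.5, 2.2, 2.8 → best response ARC.
Node 2 against LRU: payoffs 0.2, 4.4, 6, 3.6 → best response LFU.
Node 2 against LFU: payoffs 0.4, 2.8, 3.4, 5.2 → best response ARC.
Node 2 against ARC: payoffs 6, 2, 4.7, 2.2 → best response Off.
Node 2 against Full: payoffs 3.1, 3.7, 5.4, 0.7 → best response LFU.
Mutual best responses: (Off, ARC); (LRU, LFU); (ARC, Off).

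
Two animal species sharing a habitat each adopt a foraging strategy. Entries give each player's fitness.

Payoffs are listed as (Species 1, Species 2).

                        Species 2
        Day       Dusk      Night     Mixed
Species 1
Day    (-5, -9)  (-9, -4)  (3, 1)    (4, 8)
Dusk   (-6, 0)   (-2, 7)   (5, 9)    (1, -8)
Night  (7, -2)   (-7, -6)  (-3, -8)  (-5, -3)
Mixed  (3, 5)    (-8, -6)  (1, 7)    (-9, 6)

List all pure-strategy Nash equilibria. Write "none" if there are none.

(Day, Day): Species 1 can switch to Night (-5 → 7). Not NE.
(Day, Dusk): Species 1 can switch to Dusk (-9 → -2). Not NE.
(Day, Night): Species 1 can switch to Dusk (3 → 5). Not NE.
(Day, Mixed): Species 1 gets 4, best alternative 1; Species 2 gets 8, best alternative 1. No profitable deviation — NE.
(Dusk, Day): Species 1 can switch to Day (-6 → -5). Not NE.
(Dusk, Dusk): Species 2 can switch to Night (7 → 9). Not NE.
(Dusk, Night): Species 1 gets 5, best alternative 3; Species 2 gets 9, best alternative 7. No profitable deviation — NE.
(Dusk, Mixed): Species 1 can switch to Day (1 → 4). Not NE.
(Night, Day): Species 1 gets 7, best alternative 3; Species 2 gets -2, best alternative -3. No profitable deviation — NE.
(Night, Dusk): Species 1 can switch to Dusk (-7 → -2). Not NE.
(Night, Night): Species 1 can switch to Day (-3 → 3). Not NE.
(Night, Mixed): Species 1 can switch to Day (-5 → 4). Not NE.
(Mixed, Day): Species 1 can switch to Night (3 → 7). Not NE.
(The remaining 3 profiles each have a profitable deviation by the same check.)

(Day, Mixed) and (Dusk, Night) and (Night, Day)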